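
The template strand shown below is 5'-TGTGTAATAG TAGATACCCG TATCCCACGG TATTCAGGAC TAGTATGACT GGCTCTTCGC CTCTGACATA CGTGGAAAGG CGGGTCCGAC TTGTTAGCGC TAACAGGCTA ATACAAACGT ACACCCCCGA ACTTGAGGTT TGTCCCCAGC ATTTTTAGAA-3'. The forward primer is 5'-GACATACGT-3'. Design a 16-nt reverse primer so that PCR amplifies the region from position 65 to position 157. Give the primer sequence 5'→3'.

The product's 3' end on the top strand is position 157.
The reverse primer anneals to the top strand over positions 142–157, i.e. to GTCCCCAGCATTTTTA.
Its sequence written 5'→3' is the reverse complement: TAAAAATGCTGGGGAC.

5'-TAAAAATGCTGGGGAC-3'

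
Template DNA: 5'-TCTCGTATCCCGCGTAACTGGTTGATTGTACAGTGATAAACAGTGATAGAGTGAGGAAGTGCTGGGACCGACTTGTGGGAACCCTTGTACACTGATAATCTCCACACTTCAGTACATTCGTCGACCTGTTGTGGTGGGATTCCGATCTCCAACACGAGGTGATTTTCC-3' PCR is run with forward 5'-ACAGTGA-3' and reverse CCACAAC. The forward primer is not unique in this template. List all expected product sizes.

105 bp, 95 bp

The forward primer ACAGTGA matches the top strand at positions 30–36, 40–46.
The reverse primer's reverse complement is GTTGTGG, matching at positions 128–134.
Each forward site pairs with the reverse site to give a product ending at position 134: sizes 105, 95 bp.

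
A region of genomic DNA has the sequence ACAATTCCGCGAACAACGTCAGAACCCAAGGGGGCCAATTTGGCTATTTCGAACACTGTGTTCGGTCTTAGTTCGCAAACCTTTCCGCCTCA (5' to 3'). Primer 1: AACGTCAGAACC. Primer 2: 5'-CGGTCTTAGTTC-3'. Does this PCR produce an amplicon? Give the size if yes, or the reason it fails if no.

Primer 1 (AACGTCAGAACC) matches the top strand at positions 15–26 (3' end points downstream).
Primer 2 (CGGTCTTAGTTC) also matches the top strand directly, at positions 63–74 — its reverse complement GAACTAAGACCG is not present.
Both primers anneal to the bottom strand with 3' ends pointing the same way, so neither can prime synthesis back toward the other.

No product — both primers anneal to the same strand and extend in the same direction.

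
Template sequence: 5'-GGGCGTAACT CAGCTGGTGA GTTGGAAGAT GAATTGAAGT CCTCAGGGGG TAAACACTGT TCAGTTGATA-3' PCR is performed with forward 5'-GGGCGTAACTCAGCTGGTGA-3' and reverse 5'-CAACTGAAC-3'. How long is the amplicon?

Scanning the template, GGGCGTAACTCAGCTGGTGA occurs at positions 1–20; this primer anneals to the bottom strand there with its 3' end pointing downstream.
The reverse primer's reverse complement is GTTCAGTTG, which matches the template at positions 59–67.
Amplicon spans positions 1–67: 67 bp.

67 bp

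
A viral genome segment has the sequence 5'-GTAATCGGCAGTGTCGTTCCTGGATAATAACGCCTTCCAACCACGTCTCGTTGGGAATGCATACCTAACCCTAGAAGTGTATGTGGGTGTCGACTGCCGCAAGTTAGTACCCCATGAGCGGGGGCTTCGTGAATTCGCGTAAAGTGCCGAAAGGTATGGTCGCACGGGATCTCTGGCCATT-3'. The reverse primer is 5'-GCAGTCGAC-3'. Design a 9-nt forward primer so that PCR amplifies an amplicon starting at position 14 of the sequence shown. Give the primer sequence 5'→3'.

5'-TCGTTCCTG-3'

The reverse primer's reverse complement GTCGACTGC matches the template at positions 89–97; the product starts at position 14.
The forward primer is identical to the top strand over positions 14–22: TCGTTCCTG.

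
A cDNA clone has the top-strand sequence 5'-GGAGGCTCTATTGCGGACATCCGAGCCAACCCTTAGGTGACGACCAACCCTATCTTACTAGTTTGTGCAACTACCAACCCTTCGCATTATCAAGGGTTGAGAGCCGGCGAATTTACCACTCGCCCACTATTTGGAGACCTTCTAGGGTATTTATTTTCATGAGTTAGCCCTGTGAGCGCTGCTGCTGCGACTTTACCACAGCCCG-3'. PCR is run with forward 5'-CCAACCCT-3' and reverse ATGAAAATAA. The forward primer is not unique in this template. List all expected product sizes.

135 bp, 117 bp, 87 bp

The forward primer CCAACCCT matches the top strand at positions 26–33, 44–51, 74–81.
The reverse primer's reverse complement is TTATTTTCAT, matching at positions 151–160.
Each forward site pairs with the reverse site to give a product ending at position 160: sizes 135, 117, 87 bp.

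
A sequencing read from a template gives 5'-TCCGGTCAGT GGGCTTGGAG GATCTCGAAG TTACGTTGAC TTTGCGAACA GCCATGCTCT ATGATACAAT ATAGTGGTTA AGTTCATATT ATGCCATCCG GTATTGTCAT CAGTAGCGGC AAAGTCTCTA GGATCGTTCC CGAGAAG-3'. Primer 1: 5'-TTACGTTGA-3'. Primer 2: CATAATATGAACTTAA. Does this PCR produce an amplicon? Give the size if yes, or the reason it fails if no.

Primer 1 (TTACGTTGA) matches the top strand at positions 31–39; it acts as a forward primer.
Primer 2's reverse complement is TTAAGTTCATATTATG, matching the top strand at positions 78–93; it acts as a reverse primer.
The 3' ends face each other across positions 31–93, giving a 63 bp product.

Yes — a 63 bp product.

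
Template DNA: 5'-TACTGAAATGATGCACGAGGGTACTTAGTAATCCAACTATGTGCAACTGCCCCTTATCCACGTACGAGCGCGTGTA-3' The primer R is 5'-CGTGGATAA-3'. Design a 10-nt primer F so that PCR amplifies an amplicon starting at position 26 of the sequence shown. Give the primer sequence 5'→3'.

5'-TAGTAATCCA-3'

The reverse primer's reverse complement TTATCCACG matches the template at positions 54–62; the product starts at position 26.
The forward primer is identical to the top strand over positions 26–35: TAGTAATCCA.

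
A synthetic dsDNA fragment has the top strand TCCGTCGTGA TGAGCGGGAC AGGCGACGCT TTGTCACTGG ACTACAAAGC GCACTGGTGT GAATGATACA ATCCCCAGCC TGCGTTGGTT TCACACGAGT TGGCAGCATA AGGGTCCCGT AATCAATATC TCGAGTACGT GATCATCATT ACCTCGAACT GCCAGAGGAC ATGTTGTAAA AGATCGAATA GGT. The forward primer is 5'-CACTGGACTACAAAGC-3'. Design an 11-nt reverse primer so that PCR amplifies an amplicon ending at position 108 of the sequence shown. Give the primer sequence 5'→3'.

5'-TGCTGCCAACT-3'

The forward primer binds at positions 35–50; the product's 3' end on the top strand is position 108.
The reverse primer anneals to the top strand over positions 98–108, i.e. to AGTTGGCAGCA.
Its sequence written 5'→3' is the reverse complement: TGCTGCCAACT.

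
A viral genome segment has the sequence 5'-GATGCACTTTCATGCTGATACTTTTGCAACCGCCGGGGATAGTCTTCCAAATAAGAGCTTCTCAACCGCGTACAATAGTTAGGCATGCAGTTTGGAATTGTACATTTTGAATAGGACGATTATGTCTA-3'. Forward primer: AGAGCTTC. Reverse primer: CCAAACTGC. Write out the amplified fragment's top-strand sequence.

5'-AGAGCTTCTCAACCGCGTACAATAGTTAGGCATGCAGTTTGG-3'

The forward primer matches the template at positions 54–61.
Taking the reverse complement of CCAAACTGC gives GCAGTTTGG, found at positions 87–95 on the template; the primer anneals here to the top strand with its 3' end pointing upstream.
The product is the template from position 54 through 95 (42 bp).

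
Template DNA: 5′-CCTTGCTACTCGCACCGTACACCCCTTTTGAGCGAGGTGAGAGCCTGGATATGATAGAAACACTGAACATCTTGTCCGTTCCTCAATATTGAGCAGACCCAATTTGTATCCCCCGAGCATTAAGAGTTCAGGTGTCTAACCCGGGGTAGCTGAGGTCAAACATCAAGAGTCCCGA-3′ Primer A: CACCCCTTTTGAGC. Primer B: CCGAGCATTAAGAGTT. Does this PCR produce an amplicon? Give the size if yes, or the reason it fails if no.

Primer A (CACCCCTTTTGAGC) matches the top strand at positions 20–33 (3' end points downstream).
Primer B (CCGAGCATTAAGAGTT) also matches the top strand directly, at positions 113–128 — its reverse complement AACTCTTAATGCTCGG is not present.
Both primers anneal to the bottom strand with 3' ends pointing the same way, so neither can prime synthesis back toward the other.

No product — both primers anneal to the same strand and extend in the same direction.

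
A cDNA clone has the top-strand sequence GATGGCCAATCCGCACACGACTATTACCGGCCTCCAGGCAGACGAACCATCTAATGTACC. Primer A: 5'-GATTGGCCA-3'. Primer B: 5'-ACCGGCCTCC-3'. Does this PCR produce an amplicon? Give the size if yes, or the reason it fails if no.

Primer A (GATTGGCCA) has reverse complement TGGCCAATC, which matches the top strand at positions 3–11; primer A anneals to the top strand there with its 3' end pointing upstream toward position 3.
Primer B (ACCGGCCTCC) matches the top strand directly at positions 26–35; it anneals to the bottom strand with its 3' end pointing downstream toward position 35.
The 3' ends diverge (primer A extends toward position 1, primer B toward position 60), so the primers never converge on a shared product.

No product — the primers' 3' ends point away from each other.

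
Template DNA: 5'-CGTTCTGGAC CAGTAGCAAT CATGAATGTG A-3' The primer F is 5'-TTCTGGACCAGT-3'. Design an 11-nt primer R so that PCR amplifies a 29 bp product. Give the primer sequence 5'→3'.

The forward primer binds at positions 3–14, so a 29 bp product ends at position 3 + 29 − 1 = 31.
The reverse primer anneals to the top strand over positions 21–31, i.e. to CATGAATGTGA.
Its sequence written 5'→3' is the reverse complement: TCACATTCATG.

5'-TCACATTCATG-3'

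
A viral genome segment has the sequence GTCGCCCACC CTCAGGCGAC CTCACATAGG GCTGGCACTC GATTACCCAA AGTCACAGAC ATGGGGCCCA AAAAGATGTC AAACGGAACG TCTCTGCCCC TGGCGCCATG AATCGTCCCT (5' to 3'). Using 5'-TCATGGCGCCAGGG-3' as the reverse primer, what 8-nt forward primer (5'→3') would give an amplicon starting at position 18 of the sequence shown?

The reverse primer's reverse complement CCCTGGCGCCATGA matches the template at positions 98–111; the product starts at position 18.
The forward primer is identical to the top strand over positions 18–25: GACCTCAC.

5'-GACCTCAC-3'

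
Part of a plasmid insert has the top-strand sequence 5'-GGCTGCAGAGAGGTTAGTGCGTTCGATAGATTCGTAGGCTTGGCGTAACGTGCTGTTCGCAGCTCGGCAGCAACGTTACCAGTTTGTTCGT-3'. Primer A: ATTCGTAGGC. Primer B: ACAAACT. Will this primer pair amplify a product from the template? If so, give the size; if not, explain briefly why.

Primer A (ATTCGTAGGC) matches the top strand at positions 30–39; it acts as a forward primer.
Primer B's reverse complement is AGTTTGT, matching the top strand at positions 81–87; it acts as a reverse primer.
The 3' ends face each other across positions 30–87, giving a 58 bp product.

Yes — a 58 bp product.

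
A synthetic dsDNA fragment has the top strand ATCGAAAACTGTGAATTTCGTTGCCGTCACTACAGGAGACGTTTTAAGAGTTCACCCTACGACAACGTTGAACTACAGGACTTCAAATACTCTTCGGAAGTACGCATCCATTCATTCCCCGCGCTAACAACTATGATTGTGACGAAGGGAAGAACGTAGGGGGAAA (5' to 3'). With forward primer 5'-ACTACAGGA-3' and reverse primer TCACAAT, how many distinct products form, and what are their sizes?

Two products: 114 bp, 71 bp

The forward primer ACTACAGGA matches the top strand at positions 29–37, 72–80.
The reverse primer's reverse complement is ATTGTGA, matching at positions 136–142.
Each forward site pairs with the reverse site to give a product ending at position 142: sizes 114, 71 bp.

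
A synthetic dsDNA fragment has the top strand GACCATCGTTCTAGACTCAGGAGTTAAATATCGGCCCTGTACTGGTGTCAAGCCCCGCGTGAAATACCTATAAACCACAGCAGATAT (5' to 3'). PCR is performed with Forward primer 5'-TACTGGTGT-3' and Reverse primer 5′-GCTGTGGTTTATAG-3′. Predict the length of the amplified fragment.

42 bp

The forward primer matches the template at positions 40–48.
Reverse complement of the reverse primer: CTATAAACCACAGC. This occurs on the top strand at positions 68–81.
Amplicon spans positions 40–81: 42 bp.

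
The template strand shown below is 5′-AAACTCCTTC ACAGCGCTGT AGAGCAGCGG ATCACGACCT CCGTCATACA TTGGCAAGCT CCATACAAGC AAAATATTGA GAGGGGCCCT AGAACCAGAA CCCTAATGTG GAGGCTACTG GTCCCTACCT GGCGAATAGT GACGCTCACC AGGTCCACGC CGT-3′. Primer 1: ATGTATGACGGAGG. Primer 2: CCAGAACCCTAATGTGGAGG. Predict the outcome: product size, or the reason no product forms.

Primer 1 (ATGTATGACGGAGG) has reverse complement CCTCCGTCATACAT, which matches the top strand at positions 38–51; primer 1 anneals to the top strand there with its 3' end pointing upstream toward position 38.
Primer 2 (CCAGAACCCTAATGTGGAGG) matches the top strand directly at positions 95–114; it anneals to the bottom strand with its 3' end pointing downstream toward position 114.
The 3' ends diverge (primer 1 extends toward position 1, primer 2 toward position 163), so the primers never converge on a shared product.

No product — the primers' 3' ends point away from each other.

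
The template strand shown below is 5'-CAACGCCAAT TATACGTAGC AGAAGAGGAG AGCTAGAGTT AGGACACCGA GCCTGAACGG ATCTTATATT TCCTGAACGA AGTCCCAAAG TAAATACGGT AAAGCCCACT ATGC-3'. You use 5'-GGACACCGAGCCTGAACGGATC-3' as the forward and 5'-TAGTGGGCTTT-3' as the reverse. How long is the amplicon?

Forward primer GGACACCGAGCCTGAACGGATC is found on the top strand at positions 42–63.
The reverse primer's reverse complement is AAAGCCCACTA, which matches the template at positions 101–111.
Product length = (reverse-primer end) − (forward-primer start) + 1 = 111 − 42 + 1 = 70 bp.

70 bp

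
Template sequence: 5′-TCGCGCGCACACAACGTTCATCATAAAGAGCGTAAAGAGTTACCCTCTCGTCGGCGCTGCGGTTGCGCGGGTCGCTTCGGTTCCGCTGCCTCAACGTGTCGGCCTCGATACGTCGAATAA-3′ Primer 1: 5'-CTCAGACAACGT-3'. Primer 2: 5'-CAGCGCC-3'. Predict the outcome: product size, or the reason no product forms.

Primer 1 (CTCAGACAACGT) does not match the top strand, and its reverse complement ACGTTGTCTGAG does not match either.
With no annealing site for primer 1, no amplification occurs.

No product — primer 1 has no binding site in the template.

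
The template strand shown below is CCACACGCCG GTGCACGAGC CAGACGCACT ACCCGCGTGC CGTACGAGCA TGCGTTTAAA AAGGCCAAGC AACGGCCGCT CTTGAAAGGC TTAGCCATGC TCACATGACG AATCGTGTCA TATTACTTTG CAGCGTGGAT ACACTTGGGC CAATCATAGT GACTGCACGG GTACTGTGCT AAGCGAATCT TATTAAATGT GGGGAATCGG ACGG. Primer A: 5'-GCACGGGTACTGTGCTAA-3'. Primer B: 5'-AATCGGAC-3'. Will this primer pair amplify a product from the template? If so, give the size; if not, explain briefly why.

No product — both primers anneal to the same strand and extend in the same direction.

Primer A (GCACGGGTACTGTGCTAA) matches the top strand at positions 165–182 (3' end points downstream).
Primer B (AATCGGAC) also matches the top strand directly, at positions 205–212 — its reverse complement GTCCGATT is not present.
Both primers anneal to the bottom strand with 3' ends pointing the same way, so neither can prime synthesis back toward the other.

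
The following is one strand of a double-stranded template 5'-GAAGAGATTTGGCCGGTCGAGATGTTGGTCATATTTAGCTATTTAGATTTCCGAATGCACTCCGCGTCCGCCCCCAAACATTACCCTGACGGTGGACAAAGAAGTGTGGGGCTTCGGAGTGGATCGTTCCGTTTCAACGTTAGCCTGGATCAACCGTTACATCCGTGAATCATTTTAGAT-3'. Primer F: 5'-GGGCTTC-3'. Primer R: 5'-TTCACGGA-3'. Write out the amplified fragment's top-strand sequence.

5'-GGGCTTCGGAGTGGATCGTTCCGTTTCAACGTTAGCCTGGATCAACCGTTACATCCGTGAA-3'

Forward primer GGGCTTC is found on the top strand at positions 109–115.
Reverse complement of the reverse primer: TCCGTGAA. This occurs on the top strand at positions 162–169.
The product is the template from position 109 through 169 (61 bp).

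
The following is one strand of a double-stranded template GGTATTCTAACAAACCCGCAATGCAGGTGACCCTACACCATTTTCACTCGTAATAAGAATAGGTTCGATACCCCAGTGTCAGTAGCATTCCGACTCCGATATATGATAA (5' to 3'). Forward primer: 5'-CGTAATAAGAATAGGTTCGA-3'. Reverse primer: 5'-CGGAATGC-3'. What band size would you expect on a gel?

44 bp

Scanning the template, CGTAATAAGAATAGGTTCGA occurs at positions 49–68; this primer anneals to the bottom strand there with its 3' end pointing downstream.
Reverse complement of the reverse primer: GCATTCCG. This occurs on the top strand at positions 85–92.
The product runs from position 49 to position 92, so its length is 92 − 49 + 1 = 44 bp.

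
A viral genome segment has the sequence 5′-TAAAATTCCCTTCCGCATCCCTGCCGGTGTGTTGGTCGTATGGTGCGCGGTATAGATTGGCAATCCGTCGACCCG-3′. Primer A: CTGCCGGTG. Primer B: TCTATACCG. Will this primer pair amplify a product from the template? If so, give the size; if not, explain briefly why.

Primer A (CTGCCGGTG) matches the top strand at positions 21–29; it acts as a forward primer.
Primer B's reverse complement is CGGTATAGA, matching the top strand at positions 48–56; it acts as a reverse primer.
The 3' ends face each other across positions 21–56, giving a 36 bp product.

Yes — a 36 bp product.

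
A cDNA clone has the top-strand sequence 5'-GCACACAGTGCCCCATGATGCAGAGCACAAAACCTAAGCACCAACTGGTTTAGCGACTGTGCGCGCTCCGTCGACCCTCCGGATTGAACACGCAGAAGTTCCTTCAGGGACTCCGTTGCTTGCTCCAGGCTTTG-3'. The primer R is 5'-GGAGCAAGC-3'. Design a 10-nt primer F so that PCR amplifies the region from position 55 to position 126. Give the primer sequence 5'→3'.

The reverse primer's reverse complement GCTTGCTCC matches the template at positions 118–126; the product starts at position 55.
The forward primer is identical to the top strand over positions 55–64: GACTGTGCGC.

5'-GACTGTGCGC-3'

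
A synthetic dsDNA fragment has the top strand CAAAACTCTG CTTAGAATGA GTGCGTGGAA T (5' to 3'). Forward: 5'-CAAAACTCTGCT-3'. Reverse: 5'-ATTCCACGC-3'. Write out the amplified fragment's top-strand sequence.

The forward primer matches the template at positions 1–12.
Reverse complement of the reverse primer: GCGTGGAAT. This occurs on the top strand at positions 23–31.
The product is the template from position 1 through 31 (31 bp).

5'-CAAAACTCTGCTTAGAATGAGTGCGTGGAAT-3'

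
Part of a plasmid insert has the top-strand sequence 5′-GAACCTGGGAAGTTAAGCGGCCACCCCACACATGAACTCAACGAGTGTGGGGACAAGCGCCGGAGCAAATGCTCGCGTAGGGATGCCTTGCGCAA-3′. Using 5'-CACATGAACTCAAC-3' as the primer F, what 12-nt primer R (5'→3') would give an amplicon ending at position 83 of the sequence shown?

5'-TCCCTACGCGAG-3'

The forward primer binds at positions 29–42; the product's 3' end on the top strand is position 83.
The reverse primer anneals to the top strand over positions 72–83, i.e. to CTCGCGTAGGGA.
Its sequence written 5'→3' is the reverse complement: TCCCTACGCGAG.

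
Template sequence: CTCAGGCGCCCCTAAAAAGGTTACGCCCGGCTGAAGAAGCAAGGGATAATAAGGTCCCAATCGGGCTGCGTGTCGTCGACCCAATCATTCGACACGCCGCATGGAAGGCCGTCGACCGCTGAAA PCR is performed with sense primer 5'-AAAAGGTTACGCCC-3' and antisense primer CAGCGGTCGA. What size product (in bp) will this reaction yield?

107 bp

The forward primer matches the template at positions 15–28.
Reverse complement of the reverse primer: TCGACCGCTG. This occurs on the top strand at positions 112–121.
The product runs from position 15 to position 121, so its length is 121 − 15 + 1 = 107 bp.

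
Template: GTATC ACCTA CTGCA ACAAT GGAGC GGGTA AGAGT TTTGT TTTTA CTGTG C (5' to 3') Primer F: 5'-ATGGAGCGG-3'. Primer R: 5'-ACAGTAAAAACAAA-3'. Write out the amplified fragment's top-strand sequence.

Forward primer ATGGAGCGG is found on the top strand at positions 19–27.
Reverse complement of the reverse primer: TTTGTTTTTACTGT. This occurs on the top strand at positions 36–49.
The product is the template from position 19 through 49 (31 bp).

5'-ATGGAGCGGGTAAGAGTTTTGTTTTTACTGT-3'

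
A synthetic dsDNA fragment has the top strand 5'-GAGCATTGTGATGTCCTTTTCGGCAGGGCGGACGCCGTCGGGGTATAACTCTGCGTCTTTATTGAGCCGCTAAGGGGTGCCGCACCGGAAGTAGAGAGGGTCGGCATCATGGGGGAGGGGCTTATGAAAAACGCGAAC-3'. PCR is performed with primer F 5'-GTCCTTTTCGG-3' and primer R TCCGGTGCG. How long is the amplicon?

77 bp

Scanning the template, GTCCTTTTCGG occurs at positions 13–23; this primer anneals to the bottom strand there with its 3' end pointing downstream.
The reverse primer's reverse complement is CGCACCGGA, which matches the template at positions 81–89.
Product length = (reverse-primer end) − (forward-primer start) + 1 = 89 − 13 + 1 = 77 bp.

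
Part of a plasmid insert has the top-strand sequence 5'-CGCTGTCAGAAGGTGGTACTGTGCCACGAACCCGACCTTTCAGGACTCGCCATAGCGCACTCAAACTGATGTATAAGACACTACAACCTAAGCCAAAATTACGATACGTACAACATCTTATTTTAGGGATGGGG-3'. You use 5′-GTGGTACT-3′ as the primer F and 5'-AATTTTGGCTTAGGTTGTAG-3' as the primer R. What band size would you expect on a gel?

The forward primer matches the template at positions 13–20.
Taking the reverse complement of AATTTTGGCTTAGGTTGTAG gives CTACAACCTAAGCCAAAATT, found at positions 81–100 on the template; the primer anneals here to the top strand with its 3' end pointing upstream.
Amplicon spans positions 13–100: 88 bp.

88 bp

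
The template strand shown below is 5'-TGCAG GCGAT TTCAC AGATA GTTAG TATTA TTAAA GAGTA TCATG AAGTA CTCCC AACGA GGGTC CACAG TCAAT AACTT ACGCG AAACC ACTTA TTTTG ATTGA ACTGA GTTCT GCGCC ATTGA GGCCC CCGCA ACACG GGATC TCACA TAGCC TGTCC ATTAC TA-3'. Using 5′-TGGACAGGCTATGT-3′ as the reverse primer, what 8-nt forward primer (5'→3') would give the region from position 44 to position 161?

The reverse primer's reverse complement ACATAGCCTGTCCA matches the template at positions 148–161; the product starts at position 44.
The forward primer is identical to the top strand over positions 44–51: TGAAGTAC.

5'-TGAAGTAC-3'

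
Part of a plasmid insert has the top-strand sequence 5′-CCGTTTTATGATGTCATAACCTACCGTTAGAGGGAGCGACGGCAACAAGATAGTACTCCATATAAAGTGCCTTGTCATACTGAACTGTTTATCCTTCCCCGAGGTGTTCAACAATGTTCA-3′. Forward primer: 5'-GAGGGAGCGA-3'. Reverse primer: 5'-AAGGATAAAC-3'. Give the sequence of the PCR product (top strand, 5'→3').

5'-GAGGGAGCGACGGCAACAAGATAGTACTCCATATAAAGTGCCTTGTCATACTGAACTGTTTATCCTT-3'

Scanning the template, GAGGGAGCGA occurs at positions 30–39; this primer anneals to the bottom strand there with its 3' end pointing downstream.
Reverse complement of the reverse primer: GTTTATCCTT. This occurs on the top strand at positions 87–96.
The product is the template from position 30 through 96 (67 bp).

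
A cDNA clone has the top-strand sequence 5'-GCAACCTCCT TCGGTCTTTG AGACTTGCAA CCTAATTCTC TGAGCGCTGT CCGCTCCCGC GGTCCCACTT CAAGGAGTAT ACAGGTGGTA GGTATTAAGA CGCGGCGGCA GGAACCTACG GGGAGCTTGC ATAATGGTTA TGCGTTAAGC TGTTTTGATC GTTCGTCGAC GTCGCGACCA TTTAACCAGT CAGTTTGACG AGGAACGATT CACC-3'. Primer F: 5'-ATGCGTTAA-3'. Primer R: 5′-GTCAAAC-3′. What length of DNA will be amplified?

The forward primer matches the template at positions 140–148.
Reverse complement of the reverse primer: GTTTGAC. This occurs on the top strand at positions 193–199.
Product length = (reverse-primer end) − (forward-primer start) + 1 = 199 − 140 + 1 = 60 bp.

60 bp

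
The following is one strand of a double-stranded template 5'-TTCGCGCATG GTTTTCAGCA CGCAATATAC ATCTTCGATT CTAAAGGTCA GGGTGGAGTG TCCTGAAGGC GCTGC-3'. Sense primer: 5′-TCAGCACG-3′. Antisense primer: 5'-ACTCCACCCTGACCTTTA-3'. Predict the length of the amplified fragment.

Forward primer TCAGCACG is found on the top strand at positions 15–22.
The reverse primer's reverse complement is TAAAGGTCAGGGTGGAGT, which matches the template at positions 42–59.
Product length = (reverse-primer end) − (forward-primer start) + 1 = 59 − 15 + 1 = 45 bp.

45 bp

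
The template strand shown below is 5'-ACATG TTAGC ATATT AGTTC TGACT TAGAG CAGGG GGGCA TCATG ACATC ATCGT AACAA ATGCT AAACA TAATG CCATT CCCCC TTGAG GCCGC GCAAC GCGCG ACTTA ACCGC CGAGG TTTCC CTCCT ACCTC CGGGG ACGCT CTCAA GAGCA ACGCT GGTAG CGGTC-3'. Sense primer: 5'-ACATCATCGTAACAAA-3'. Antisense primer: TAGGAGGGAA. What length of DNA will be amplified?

The forward primer matches the template at positions 46–61.
Taking the reverse complement of TAGGAGGGAA gives TTCCCTCCTA, found at positions 122–131 on the template; the primer anneals here to the top strand with its 3' end pointing upstream.
The product runs from position 46 to position 131, so its length is 131 − 46 + 1 = 86 bp.

86 bp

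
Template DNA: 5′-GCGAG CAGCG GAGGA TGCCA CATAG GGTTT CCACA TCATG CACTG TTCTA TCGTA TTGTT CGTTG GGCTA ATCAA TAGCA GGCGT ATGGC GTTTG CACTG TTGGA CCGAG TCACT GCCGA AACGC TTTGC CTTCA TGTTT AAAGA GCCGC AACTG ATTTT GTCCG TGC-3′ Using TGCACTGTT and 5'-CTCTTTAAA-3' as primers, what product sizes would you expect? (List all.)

108 bp, 53 bp

The forward primer TGCACTGTT matches the top strand at positions 39–47, 94–102.
The reverse primer's reverse complement is TTTAAAGAG, matching at positions 138–146.
Each forward site pairs with the reverse site to give a product ending at position 146: sizes 108, 53 bp.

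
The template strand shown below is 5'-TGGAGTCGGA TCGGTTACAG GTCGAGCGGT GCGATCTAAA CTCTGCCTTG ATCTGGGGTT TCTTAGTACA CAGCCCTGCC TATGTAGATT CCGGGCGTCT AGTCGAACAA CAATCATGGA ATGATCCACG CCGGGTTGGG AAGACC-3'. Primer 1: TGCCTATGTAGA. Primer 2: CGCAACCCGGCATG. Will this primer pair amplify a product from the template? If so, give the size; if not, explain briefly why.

Primer 2 (CGCAACCCGGCATG) does not match the top strand, and its reverse complement CATGCCGGGTTGCG does not match either.
With no annealing site for primer 2, no amplification occurs.

No product — primer 2 has no binding site in the template.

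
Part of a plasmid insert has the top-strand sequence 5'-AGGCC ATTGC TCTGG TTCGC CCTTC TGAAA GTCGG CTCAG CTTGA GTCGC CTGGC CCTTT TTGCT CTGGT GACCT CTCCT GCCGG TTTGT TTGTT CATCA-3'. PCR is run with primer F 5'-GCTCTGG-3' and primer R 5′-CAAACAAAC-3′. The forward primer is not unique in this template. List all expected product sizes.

85 bp, 31 bp

The forward primer GCTCTGG matches the top strand at positions 9–15, 63–69.
The reverse primer's reverse complement is GTTTGTTTG, matching at positions 85–93.
Each forward site pairs with the reverse site to give a product ending at position 93: sizes 85, 31 bp.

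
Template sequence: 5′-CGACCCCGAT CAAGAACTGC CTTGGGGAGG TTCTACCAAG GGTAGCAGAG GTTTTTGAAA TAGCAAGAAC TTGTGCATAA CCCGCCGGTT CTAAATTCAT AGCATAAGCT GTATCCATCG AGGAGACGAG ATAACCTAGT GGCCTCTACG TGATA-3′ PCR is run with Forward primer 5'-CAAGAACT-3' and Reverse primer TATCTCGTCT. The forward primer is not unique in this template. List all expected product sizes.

123 bp, 70 bp

The forward primer CAAGAACT matches the top strand at positions 11–18, 64–71.
The reverse primer's reverse complement is AGACGAGATA, matching at positions 124–133.
Each forward site pairs with the reverse site to give a product ending at position 133: sizes 123, 70 bp.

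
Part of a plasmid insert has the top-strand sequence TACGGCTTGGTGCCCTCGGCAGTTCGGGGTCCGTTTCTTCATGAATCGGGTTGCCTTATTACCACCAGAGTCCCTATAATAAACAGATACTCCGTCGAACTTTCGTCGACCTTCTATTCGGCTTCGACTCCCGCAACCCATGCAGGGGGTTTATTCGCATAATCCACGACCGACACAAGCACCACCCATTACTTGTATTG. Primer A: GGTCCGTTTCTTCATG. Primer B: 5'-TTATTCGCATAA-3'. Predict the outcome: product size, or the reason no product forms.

No product — both primers anneal to the same strand and extend in the same direction.

Primer A (GGTCCGTTTCTTCATG) matches the top strand at positions 28–43 (3' end points downstream).
Primer B (TTATTCGCATAA) also matches the top strand directly, at positions 151–162 — its reverse complement TTATGCGAATAA is not present.
Both primers anneal to the bottom strand with 3' ends pointing the same way, so neither can prime synthesis back toward the other.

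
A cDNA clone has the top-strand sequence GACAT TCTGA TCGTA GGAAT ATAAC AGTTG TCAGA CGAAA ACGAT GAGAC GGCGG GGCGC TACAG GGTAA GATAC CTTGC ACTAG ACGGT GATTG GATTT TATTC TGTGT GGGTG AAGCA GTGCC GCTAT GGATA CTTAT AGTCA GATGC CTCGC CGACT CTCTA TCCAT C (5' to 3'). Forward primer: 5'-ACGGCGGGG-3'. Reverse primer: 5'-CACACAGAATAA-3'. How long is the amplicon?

The forward primer matches the template at positions 49–57.
Taking the reverse complement of CACACAGAATAA gives TTATTCTGTGTG, found at positions 100–111 on the template; the primer anneals here to the top strand with its 3' end pointing upstream.
Product length = (reverse-primer end) − (forward-primer start) + 1 = 111 − 49 + 1 = 63 bp.

63 bp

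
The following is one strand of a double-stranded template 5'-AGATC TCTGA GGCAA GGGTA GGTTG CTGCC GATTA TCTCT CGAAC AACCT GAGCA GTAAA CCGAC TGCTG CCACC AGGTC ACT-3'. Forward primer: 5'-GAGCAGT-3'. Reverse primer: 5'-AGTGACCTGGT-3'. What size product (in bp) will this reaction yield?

Forward primer GAGCAGT is found on the top strand at positions 51–57.
Reverse complement of the reverse primer: ACCAGGTCACT. This occurs on the top strand at positions 73–83.
Amplicon spans positions 51–83: 33 bp.

33 bp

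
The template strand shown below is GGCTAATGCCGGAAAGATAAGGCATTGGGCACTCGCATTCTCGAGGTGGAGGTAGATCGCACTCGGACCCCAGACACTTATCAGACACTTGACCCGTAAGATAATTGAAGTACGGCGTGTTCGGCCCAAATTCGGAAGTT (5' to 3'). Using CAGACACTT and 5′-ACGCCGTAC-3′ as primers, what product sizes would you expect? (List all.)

The forward primer CAGACACTT matches the top strand at positions 71–79, 82–90.
The reverse primer's reverse complement is GTACGGCGT, matching at positions 110–118.
Each forward site pairs with the reverse site to give a product ending at position 118: sizes 48, 37 bp.

48 bp, 37 bp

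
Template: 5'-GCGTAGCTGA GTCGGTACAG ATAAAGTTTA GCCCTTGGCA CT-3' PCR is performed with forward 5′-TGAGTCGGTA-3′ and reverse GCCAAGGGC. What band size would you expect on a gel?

32 bp

Forward primer TGAGTCGGTA is found on the top strand at positions 8–17.
Reverse complement of the reverse primer: GCCCTTGGC. This occurs on the top strand at positions 31–39.
Amplicon spans positions 8–39: 32 bp.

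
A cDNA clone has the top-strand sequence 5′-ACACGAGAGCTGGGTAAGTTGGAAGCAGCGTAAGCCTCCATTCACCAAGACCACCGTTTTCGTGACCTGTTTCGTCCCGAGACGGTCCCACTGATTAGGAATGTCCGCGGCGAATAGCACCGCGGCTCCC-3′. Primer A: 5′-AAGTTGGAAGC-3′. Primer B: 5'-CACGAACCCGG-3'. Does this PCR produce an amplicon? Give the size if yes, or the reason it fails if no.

Primer B (CACGAACCCGG) does not match the top strand, and its reverse complement CCGGGTTCGTG does not match either.
With no annealing site for primer B, no amplification occurs.

No product — primer B has no binding site in the template.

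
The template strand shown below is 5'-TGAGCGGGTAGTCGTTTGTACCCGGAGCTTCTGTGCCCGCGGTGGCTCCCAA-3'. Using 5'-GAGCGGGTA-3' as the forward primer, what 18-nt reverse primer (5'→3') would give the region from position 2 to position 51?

The product's 3' end on the top strand is position 51.
The reverse primer anneals to the top strand over positions 34–51, i.e. to TGCCCGCGGTGGCTCCCA.
Its sequence written 5'→3' is the reverse complement: TGGGAGCCACCGCGGGCA.

5'-TGGGAGCCACCGCGGGCA-3'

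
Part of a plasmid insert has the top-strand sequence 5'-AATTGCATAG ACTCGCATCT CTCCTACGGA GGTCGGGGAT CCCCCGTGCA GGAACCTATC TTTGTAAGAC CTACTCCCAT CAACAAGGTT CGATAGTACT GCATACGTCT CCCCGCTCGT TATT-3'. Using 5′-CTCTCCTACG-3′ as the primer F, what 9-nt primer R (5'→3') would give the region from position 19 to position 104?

The product's 3' end on the top strand is position 104.
The reverse primer anneals to the top strand over positions 96–104, i.e. to GTACTGCAT.
Its sequence written 5'→3' is the reverse complement: ATGCAGTAC.

5'-ATGCAGTAC-3'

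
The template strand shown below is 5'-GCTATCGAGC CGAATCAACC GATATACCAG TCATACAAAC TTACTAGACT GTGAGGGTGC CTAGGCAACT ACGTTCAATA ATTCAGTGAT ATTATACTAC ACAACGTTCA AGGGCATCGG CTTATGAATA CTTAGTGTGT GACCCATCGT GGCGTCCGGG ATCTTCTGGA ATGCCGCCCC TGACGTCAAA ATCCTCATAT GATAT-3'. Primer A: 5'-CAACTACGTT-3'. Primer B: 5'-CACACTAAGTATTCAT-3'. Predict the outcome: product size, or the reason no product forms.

Yes — a 74 bp product.

Primer A (CAACTACGTT) matches the top strand at positions 66–75; it acts as a forward primer.
Primer B's reverse complement is ATGAATACTTAGTGTG, matching the top strand at positions 124–139; it acts as a reverse primer.
The 3' ends face each other across positions 66–139, giving a 74 bp product.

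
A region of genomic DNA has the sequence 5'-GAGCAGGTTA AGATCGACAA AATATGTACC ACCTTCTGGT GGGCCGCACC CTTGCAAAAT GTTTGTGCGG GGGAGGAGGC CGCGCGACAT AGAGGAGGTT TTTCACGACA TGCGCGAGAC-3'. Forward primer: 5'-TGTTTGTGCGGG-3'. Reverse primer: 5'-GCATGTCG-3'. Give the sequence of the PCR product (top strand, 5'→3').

5'-TGTTTGTGCGGGGGAGGAGGCCGCGCGACATAGAGGAGGTTTTTCACGACATGC-3'

The forward primer matches the template at positions 60–71.
Reverse complement of the reverse primer: CGACATGC. This occurs on the top strand at positions 106–113.
The product is the template from position 60 through 113 (54 bp).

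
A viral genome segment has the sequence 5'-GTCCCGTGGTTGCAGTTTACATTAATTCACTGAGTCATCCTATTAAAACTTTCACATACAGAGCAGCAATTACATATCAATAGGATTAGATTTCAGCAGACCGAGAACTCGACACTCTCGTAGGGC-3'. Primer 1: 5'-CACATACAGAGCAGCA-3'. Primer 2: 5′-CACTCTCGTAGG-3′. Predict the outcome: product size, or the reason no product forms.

Primer 1 (CACATACAGAGCAGCA) matches the top strand at positions 53–68 (3' end points downstream).
Primer 2 (CACTCTCGTAGG) also matches the top strand directly, at positions 113–124 — its reverse complement CCTACGAGAGTG is not present.
Both primers anneal to the bottom strand with 3' ends pointing the same way, so neither can prime synthesis back toward the other.

No product — both primers anneal to the same strand and extend in the same direction.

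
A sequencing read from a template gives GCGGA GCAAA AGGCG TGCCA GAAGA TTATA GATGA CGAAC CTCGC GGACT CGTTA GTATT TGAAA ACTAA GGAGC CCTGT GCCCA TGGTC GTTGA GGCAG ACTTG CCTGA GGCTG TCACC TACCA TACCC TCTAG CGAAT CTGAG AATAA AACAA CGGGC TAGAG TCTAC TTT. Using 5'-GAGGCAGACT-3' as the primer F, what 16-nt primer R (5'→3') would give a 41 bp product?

The forward primer binds at positions 94–103, so a 41 bp product ends at position 94 + 41 − 1 = 134.
The reverse primer anneals to the top strand over positions 119–134, i.e. to CCTACCATACCCTCTA.
Its sequence written 5'→3' is the reverse complement: TAGAGGGTATGGTAGG.

5'-TAGAGGGTATGGTAGG-3'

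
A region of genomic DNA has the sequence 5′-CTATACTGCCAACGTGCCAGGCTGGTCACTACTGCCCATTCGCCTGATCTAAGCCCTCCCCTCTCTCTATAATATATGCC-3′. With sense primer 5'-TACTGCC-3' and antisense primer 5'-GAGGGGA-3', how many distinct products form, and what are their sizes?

The forward primer TACTGCC matches the top strand at positions 4–10, 30–36.
The reverse primer's reverse complement is TCCCCTC, matching at positions 57–63.
Each forward site pairs with the reverse site to give a product ending at position 63: sizes 60, 34 bp.

Two products: 60 bp, 34 bp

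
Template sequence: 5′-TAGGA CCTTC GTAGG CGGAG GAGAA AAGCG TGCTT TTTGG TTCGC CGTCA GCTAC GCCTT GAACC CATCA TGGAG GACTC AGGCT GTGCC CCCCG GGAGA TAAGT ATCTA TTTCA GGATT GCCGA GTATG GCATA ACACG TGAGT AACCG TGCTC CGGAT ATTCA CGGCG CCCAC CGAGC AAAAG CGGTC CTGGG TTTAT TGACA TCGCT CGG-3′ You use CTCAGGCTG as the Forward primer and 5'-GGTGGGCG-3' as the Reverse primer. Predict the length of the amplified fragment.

Scanning the template, CTCAGGCTG occurs at positions 78–86; this primer anneals to the bottom strand there with its 3' end pointing downstream.
Reverse complement of the reverse primer: CGCCCACC. This occurs on the top strand at positions 169–176.
The product runs from position 78 to position 176, so its length is 176 − 78 + 1 = 99 bp.

99 bp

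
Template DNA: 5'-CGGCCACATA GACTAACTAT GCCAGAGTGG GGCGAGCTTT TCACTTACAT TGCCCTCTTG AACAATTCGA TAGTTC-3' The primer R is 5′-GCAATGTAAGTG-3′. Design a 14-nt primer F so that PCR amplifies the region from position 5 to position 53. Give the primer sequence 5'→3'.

The reverse primer's reverse complement CACTTACATTGC matches the template at positions 42–53; the product starts at position 5.
The forward primer is identical to the top strand over positions 5–18: CACATAGACTAACT.

5'-CACATAGACTAACT-3'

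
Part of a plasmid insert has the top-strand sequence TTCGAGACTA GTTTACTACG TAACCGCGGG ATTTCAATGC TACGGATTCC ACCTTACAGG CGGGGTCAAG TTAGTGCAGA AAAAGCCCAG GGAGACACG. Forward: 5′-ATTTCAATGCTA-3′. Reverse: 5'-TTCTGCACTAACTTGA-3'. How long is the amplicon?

Scanning the template, ATTTCAATGCTA occurs at positions 31–42; this primer anneals to the bottom strand there with its 3' end pointing downstream.
The reverse primer's reverse complement is TCAAGTTAGTGCAGAA, which matches the template at positions 66–81.
Product length = (reverse-primer end) − (forward-primer start) + 1 = 81 − 31 + 1 = 51 bp.

51 bp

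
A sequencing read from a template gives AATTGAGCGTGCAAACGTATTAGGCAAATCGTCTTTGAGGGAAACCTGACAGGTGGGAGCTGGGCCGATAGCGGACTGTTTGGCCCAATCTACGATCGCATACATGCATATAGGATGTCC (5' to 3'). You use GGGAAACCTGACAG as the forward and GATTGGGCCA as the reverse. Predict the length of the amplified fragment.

52 bp

Scanning the template, GGGAAACCTGACAG occurs at positions 39–52; this primer anneals to the bottom strand there with its 3' end pointing downstream.
Reverse complement of the reverse primer: TGGCCCAATC. This occurs on the top strand at positions 81–90.
Amplicon spans positions 39–90: 52 bp.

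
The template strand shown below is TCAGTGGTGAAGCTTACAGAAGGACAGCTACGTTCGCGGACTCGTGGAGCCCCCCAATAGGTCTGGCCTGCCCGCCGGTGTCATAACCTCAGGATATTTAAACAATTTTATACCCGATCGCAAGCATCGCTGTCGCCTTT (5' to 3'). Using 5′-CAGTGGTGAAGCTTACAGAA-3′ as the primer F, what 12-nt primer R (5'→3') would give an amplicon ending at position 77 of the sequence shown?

The forward primer binds at positions 2–21; the product's 3' end on the top strand is position 77.
The reverse primer anneals to the top strand over positions 66–77, i.e. to GCCTGCCCGCCG.
Its sequence written 5'→3' is the reverse complement: CGGCGGGCAGGC.

5'-CGGCGGGCAGGC-3'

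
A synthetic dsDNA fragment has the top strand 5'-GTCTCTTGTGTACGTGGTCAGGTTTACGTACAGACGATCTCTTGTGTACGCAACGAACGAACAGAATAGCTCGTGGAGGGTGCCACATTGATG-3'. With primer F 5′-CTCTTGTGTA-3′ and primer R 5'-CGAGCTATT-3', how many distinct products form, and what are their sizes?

Two products: 71 bp, 35 bp

The forward primer CTCTTGTGTA matches the top strand at positions 3–12, 39–48.
The reverse primer's reverse complement is AATAGCTCG, matching at positions 65–73.
Each forward site pairs with the reverse site to give a product ending at position 73: sizes 71, 35 bp.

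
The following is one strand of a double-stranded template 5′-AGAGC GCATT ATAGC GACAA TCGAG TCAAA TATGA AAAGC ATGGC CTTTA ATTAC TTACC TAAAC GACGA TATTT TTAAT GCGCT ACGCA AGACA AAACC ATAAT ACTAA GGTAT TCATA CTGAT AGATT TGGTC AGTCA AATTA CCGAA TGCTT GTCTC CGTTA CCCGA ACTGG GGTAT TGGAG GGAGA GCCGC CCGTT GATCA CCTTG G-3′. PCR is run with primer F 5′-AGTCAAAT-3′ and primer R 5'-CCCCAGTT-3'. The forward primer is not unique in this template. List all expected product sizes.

The forward primer AGTCAAAT matches the top strand at positions 24–31, 136–143.
The reverse primer's reverse complement is AACTGGGG, matching at positions 170–177.
Each forward site pairs with the reverse site to give a product ending at position 177: sizes 154, 42 bp.

154 bp, 42 bp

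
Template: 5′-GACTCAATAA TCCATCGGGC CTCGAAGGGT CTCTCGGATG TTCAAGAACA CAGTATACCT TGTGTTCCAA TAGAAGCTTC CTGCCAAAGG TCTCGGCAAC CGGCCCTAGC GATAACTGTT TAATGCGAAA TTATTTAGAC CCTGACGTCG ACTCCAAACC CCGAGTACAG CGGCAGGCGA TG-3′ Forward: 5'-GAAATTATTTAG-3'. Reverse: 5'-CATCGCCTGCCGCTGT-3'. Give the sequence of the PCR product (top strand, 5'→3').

Scanning the template, GAAATTATTTAG occurs at positions 127–138; this primer anneals to the bottom strand there with its 3' end pointing downstream.
The reverse primer's reverse complement is ACAGCGGCAGGCGATG, which matches the template at positions 167–182.
The product is the template from position 127 through 182 (56 bp).

5'-GAAATTATTTAGACCCTGACGTCGACTCCAAACCCCGAGTACAGCGGCAGGCGATG-3'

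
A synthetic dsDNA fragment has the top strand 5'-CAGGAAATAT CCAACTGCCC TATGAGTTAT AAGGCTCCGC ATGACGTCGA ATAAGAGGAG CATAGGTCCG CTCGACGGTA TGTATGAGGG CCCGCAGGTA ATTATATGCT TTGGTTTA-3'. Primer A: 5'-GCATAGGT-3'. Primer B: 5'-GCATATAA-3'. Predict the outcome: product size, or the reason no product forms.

Primer A (GCATAGGT) matches the top strand at positions 60–67; it acts as a forward primer.
Primer B's reverse complement is TTATATGC, matching the top strand at positions 102–109; it acts as a reverse primer.
The 3' ends face each other across positions 60–109, giving a 50 bp product.

Yes — a 50 bp product.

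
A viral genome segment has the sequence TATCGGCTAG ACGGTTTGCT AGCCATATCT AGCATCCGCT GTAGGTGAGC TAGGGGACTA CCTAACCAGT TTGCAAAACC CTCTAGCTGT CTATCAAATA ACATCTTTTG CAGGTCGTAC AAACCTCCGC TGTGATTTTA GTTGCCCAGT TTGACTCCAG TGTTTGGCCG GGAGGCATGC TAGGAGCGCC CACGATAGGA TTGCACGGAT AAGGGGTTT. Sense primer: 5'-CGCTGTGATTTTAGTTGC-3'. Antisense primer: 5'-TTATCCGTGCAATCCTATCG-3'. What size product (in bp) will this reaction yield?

85 bp

The forward primer matches the template at positions 128–145.
The reverse primer's reverse complement is CGATAGGATTGCACGGATAA, which matches the template at positions 193–212.
The product runs from position 128 to position 212, so its length is 212 − 128 + 1 = 85 bp.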